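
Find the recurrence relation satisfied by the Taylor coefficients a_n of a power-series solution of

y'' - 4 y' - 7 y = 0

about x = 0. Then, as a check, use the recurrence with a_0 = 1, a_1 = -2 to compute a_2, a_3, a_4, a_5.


Substitute y = sum_n a_n x^n.
y''(x) has coefficient (n+2)(n+1) a_{n+2} at x^n;
-4 y'(x) has coefficient -4 (n+1) a_{n+1} at x^n;
-7 y(x) has coefficient -7 a_n at x^n.
Matching x^n: (n+2)(n+1) a_{n+2} - 4 (n+1) a_{n+1} - 7 a_n = 0.
Thus a_{n+2} = [4 (n+1) a_{n+1} + 7 a_n] / ((n+1)(n+2)).

Check with a_0 = 1, a_1 = -2 (apply the recurrence for n = 0, 1, 2, 3): a_0 = 1, a_1 = -2, a_2 = -1/2, a_3 = -3, a_4 = -79/24, a_5 = -221/60.

a_(n+2) = [4 (n+1) a_(n+1) + 7 a_n] / ((n+1)(n+2)); check: a_0 = 1, a_1 = -2, a_2 = -1/2, a_3 = -3, a_4 = -79/24, a_5 = -221/60


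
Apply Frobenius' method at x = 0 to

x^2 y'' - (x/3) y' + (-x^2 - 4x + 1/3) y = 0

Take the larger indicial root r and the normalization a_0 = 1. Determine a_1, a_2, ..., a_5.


Write in Frobenius form y'' + (p(x)/x) y' + (q(x)/x^2) y = 0:
  p(x) = -1/3,  q(x) = -x^2 - 4x + 1/3.
Indicial equation: r(r-1) + (-1/3) r + (1/3) = 0 -> roots r_1 = 1, r_2 = 1/3.
Take r = r_1 = 1. Let y(x) = x^r sum_{n>=0} a_n x^n with a_0 = 1.
Substitute y = x^r sum a_n x^n and match x^{r+n}. The recurrence is
  D(n) a_n - 4 a_{n-1} - 1 a_{n-2} = 0,  where D(n) = (r+n)(r+n-1) + (-1/3)(r+n) + (1/3).
  a_n = [4 a_{n-1} + 1 a_{n-2}] / D(n).
Since the indicial polynomial factors as (r - r_1)(r - r_2), D(n) = (r_1 + n - r_1)(r_1 + n - r_2) = n(n + 2/3).
Evaluating step by step (a_0 = 1):
  n = 1: D(1) = 1(1 + 2/3) = 5/3; numerator = 4(1) = 4; a_1 = (4)/(5/3) = 12/5
  n = 2: D(2) = 2(2 + 2/3) = 16/3; numerator = 4(12/5) + 1(1) = 53/5; a_2 = (53/5)/(16/3) = 159/80
  n = 3: D(3) = 3(3 + 2/3) = 11; numerator = 4(159/80) + 1(12/5) = 207/20; a_3 = (207/20)/(11) = 207/220
  n = 4: D(4) = 4(4 + 2/3) = 56/3; numerator = 4(207/220) + 1(159/80) = 5061/880; a_4 = (5061/880)/(56/3) = 2169/7040
  n = 5: D(5) = 5(5 + 2/3) = 85/3; numerator = 4(2169/7040) + 1(207/220) = 765/352; a_5 = (765/352)/(85/3) = 27/352

r = 1; a_0 = 1; a_1 = 12/5; a_2 = 159/80; a_3 = 207/220; a_4 = 2169/7040; a_5 = 27/352


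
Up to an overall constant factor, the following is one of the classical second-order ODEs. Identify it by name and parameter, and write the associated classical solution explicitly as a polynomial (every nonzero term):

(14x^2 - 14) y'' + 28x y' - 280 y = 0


All three coefficients share the factor -14; dividing through by -14 gives  (1 - x^2) y'' - 2x y' + 20 y = 0.
This matches the Legendre equation (1 - x^2) y'' - 2x y' + n(n+1) y = 0 (note the -2x y' term) with n(n+1) = 20, so n = 4; the polynomial solution is P_4(x).
With y = sum_k a_k x^k, matching x^k gives (k+2)(k+1) a_{k+2} = [k(k+1) - n(n+1)] a_k = (k - 4)(k + 5) a_k. The right side vanishes at k = 4, so the series with the parity of 4 terminates at degree 4.
Standard normalization (P_n(1) = 1): leading coefficient (2n)!/(2^n (n!)^2) = 40320/(16*576) = 35/8, so a_4 = 35/8. Work downward with a_k = (k+1)(k+2) a_{k+2} / ((k - 4)(k + 5)):
  a_2 = (3)(4)(35/8) / ((2 - 4)(2 + 5)) = (105/2)/(-14) = -15/4
  a_0 = (1)(2)(-15/4) / ((0 - 4)(0 + 5)) = (-15/2)/(-20) = 3/8
Hence P_4(x) = 35 x^4/8 - 15 x^2/4 + 3/8.

P_4(x); series = 35 x^4/8 - 15 x^2/4 + 3/8


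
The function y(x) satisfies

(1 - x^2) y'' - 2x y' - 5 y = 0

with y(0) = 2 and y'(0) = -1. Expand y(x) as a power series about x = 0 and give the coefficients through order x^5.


Ansatz: y(x) = sum_{n>=0} a_n x^n, so y'(x) = sum_{n>=1} n a_n x^(n-1) and y''(x) = sum_{n>=2} n(n-1) a_n x^(n-2).
Substitute into P(x) y'' + Q(x) y' + R(x) y = 0 with P(x) = 1 - x^2, Q(x) = -2x, R(x) = -5, and match powers of x.
Initial conditions: a_0 = 2, a_1 = -1.
Setting the coefficient of each power of x to zero and solving order by order (substituting the coefficients already found):
  x^0: 2 a_2 - 5 a_0 = 0  ->  2 a_2 = 5 a_0 = 10  ->  a_2 = 5
  x^1: 6 a_3 - 7 a_1 = 0  ->  6 a_3 = 7 a_1 = -7  ->  a_3 = -7/6
  x^2: 12 a_4 - 11 a_2 = 0  ->  12 a_4 = 11 a_2 = 55  ->  a_4 = 55/12
  x^3: 20 a_5 - 17 a_3 = 0  ->  20 a_5 = 17 a_3 = -119/6  ->  a_5 = -119/120
Truncated series: y(x) = 2 - x + 5 x^2 - (7/6) x^3 + (55/12) x^4 - (119/120) x^5 + O(x^6).

a_0 = 2; a_1 = -1; a_2 = 5; a_3 = -7/6; a_4 = 55/12; a_5 = -119/120


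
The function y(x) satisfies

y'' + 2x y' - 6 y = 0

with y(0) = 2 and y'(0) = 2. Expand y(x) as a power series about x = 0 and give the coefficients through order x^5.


Ansatz: y(x) = sum_{n>=0} a_n x^n, so y'(x) = sum_{n>=1} n a_n x^(n-1) and y''(x) = sum_{n>=2} n(n-1) a_n x^(n-2).
Substitute into P(x) y'' + Q(x) y' + R(x) y = 0 with P(x) = 1, Q(x) = 2x, R(x) = -6, and match powers of x.
Initial conditions: a_0 = 2, a_1 = 2.
Setting the coefficient of each power of x to zero and solving order by order (substituting the coefficients already found):
  x^0: 2 a_2 - 6 a_0 = 0  ->  2 a_2 = 6 a_0 = 12  ->  a_2 = 6
  x^1: 6 a_3 - 4 a_1 = 0  ->  6 a_3 = 4 a_1 = 8  ->  a_3 = 4/3
  x^2: 12 a_4 - 2 a_2 = 0  ->  12 a_4 = 2 a_2 = 12  ->  a_4 = 1
  x^3: 20 a_5 = 0  ->  a_5 = 0
Truncated series: y(x) = 2 + 2 x + 6 x^2 + (4/3) x^3 + x^4 + O(x^6).

a_0 = 2; a_1 = 2; a_2 = 6; a_3 = 4/3; a_4 = 1; a_5 = 0


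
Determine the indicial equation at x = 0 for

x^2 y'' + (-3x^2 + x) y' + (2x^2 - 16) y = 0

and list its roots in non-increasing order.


Divide by x^2 to reach normal form y'' + P_1(x) y' + P_2(x) y = 0 with P_1(x) = -3 + 1/x and P_2(x) = 2 - 16/x^2.
x = 0 is a singular point because the y'-coefficient -3 + 1/x has a pole at x = 0 and the y-coefficient 2 - 16/x^2 has a pole at x = 0.
It is a regular singular point because x P_1(x) = p(x) = 1 - 3x and x^2 P_2(x) = q(x) = 2x^2 - 16 are polynomials, hence analytic at x = 0.
p(0) = 1,  q(0) = -16.
Indicial equation: r(r-1) + p(0) r + q(0) = 0, i.e. r^2 + (p(0) - 1) r + q(0) = 0, i.e. r^2 - 16 = 0.
Discriminant: (0)^2 - 4(-16) = 64, so r = (0 ± 8)/2.
Solving: r_1 = 4, r_2 = -4.

indicial: r^2 - 16 = 0; roots r_1 = 4, r_2 = -4


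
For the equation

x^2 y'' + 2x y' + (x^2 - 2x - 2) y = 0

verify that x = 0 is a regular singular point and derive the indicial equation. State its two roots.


Divide by x^2 to reach normal form y'' + P_1(x) y' + P_2(x) y = 0 with P_1(x) = 2/x and P_2(x) = 1 - 2/x - 2/x^2.
x = 0 is a singular point because the y'-coefficient 2/x has a pole at x = 0 and the y-coefficient 1 - 2/x - 2/x^2 has a pole at x = 0.
It is a regular singular point because x P_1(x) = p(x) = 2 and x^2 P_2(x) = q(x) = x^2 - 2x - 2 are polynomials, hence analytic at x = 0.
p(0) = 2,  q(0) = -2.
Indicial equation: r(r-1) + p(0) r + q(0) = 0, i.e. r^2 + (p(0) - 1) r + q(0) = 0, i.e. r^2 + 1 r - 2 = 0.
Discriminant: (1)^2 - 4(-2) = 9, so r = (-1 ± 3)/2.
Solving: r_1 = 1, r_2 = -2.

indicial: r^2 + 1 r - 2 = 0; roots r_1 = 1, r_2 = -2


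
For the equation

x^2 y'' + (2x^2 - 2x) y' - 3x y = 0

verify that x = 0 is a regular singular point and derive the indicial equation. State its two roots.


Divide by x^2 to reach normal form y'' + P_1(x) y' + P_2(x) y = 0 with P_1(x) = 2 - 2/x and P_2(x) = -3/x.
x = 0 is a singular point because the y'-coefficient 2 - 2/x has a pole at x = 0 and the y-coefficient -3/x has a pole at x = 0.
It is a regular singular point because x P_1(x) = p(x) = 2x - 2 and x^2 P_2(x) = q(x) = -3x are polynomials, hence analytic at x = 0.
p(0) = -2,  q(0) = 0.
Indicial equation: r(r-1) + p(0) r + q(0) = 0, i.e. r^2 + (p(0) - 1) r + q(0) = 0, i.e. r^2 - 3 r = 0.
Discriminant: (-3)^2 - 4(0) = 9, so r = (3 ± 3)/2.
Solving: r_1 = 3, r_2 = 0.

indicial: r^2 - 3 r = 0; roots r_1 = 3, r_2 = 0


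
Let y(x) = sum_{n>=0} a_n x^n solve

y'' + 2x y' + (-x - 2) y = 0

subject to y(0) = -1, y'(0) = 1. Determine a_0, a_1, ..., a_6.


Ansatz: y(x) = sum_{n>=0} a_n x^n, so y'(x) = sum_{n>=1} n a_n x^(n-1) and y''(x) = sum_{n>=2} n(n-1) a_n x^(n-2).
Substitute into P(x) y'' + Q(x) y' + R(x) y = 0 with P(x) = 1, Q(x) = 2x, R(x) = -x - 2, and match powers of x.
Initial conditions: a_0 = -1, a_1 = 1.
Setting the coefficient of each power of x to zero and solving order by order (substituting the coefficients already found):
  x^0: 2 a_2 - 2 a_0 = 0  ->  2 a_2 = 2 a_0 = -2  ->  a_2 = -1
  x^1: 6 a_3 - a_0 = 0  ->  6 a_3 = a_0 = -1  ->  a_3 = -1/6
  x^2: 12 a_4 + 2 a_2 - a_1 = 0  ->  12 a_4 = -2 a_2 + a_1 = 3  ->  a_4 = 1/4
  x^3: 20 a_5 + 4 a_3 - a_2 = 0  ->  20 a_5 = -4 a_3 + a_2 = -1/3  ->  a_5 = -1/60
  x^4: 30 a_6 + 6 a_4 - a_3 = 0  ->  30 a_6 = -6 a_4 + a_3 = -5/3  ->  a_6 = -1/18
Truncated series: y(x) = -1 + x - x^2 - (1/6) x^3 + (1/4) x^4 - (1/60) x^5 - (1/18) x^6 + O(x^7).

a_0 = -1; a_1 = 1; a_2 = -1; a_3 = -1/6; a_4 = 1/4; a_5 = -1/60; a_6 = -1/18


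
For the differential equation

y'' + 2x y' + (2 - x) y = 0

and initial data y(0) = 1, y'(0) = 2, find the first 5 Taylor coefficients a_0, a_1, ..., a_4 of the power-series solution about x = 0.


Ansatz: y(x) = sum_{n>=0} a_n x^n, so y'(x) = sum_{n>=1} n a_n x^(n-1) and y''(x) = sum_{n>=2} n(n-1) a_n x^(n-2).
Substitute into P(x) y'' + Q(x) y' + R(x) y = 0 with P(x) = 1, Q(x) = 2x, R(x) = 2 - x, and match powers of x.
Initial conditions: a_0 = 1, a_1 = 2.
Setting the coefficient of each power of x to zero and solving order by order (substituting the coefficients already found):
  x^0: 2 a_2 + 2 a_0 = 0  ->  2 a_2 = -2 a_0 = -2  ->  a_2 = -1
  x^1: 6 a_3 + 4 a_1 - a_0 = 0  ->  6 a_3 = -4 a_1 + a_0 = -7  ->  a_3 = -7/6
  x^2: 12 a_4 + 6 a_2 - a_1 = 0  ->  12 a_4 = -6 a_2 + a_1 = 8  ->  a_4 = 2/3
Truncated series: y(x) = 1 + 2 x - x^2 - (7/6) x^3 + (2/3) x^4 + O(x^5).

a_0 = 1; a_1 = 2; a_2 = -1; a_3 = -7/6; a_4 = 2/3


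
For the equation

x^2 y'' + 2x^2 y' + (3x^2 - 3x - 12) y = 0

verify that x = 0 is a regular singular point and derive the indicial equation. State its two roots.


Divide by x^2 to reach normal form y'' + P_1(x) y' + P_2(x) y = 0 with P_1(x) = 2 and P_2(x) = 3 - 3/x - 12/x^2.
x = 0 is a singular point because the y-coefficient 3 - 3/x - 12/x^2 has a pole at x = 0.
It is a regular singular point because x P_1(x) = p(x) = 2x and x^2 P_2(x) = q(x) = 3x^2 - 3x - 12 are polynomials, hence analytic at x = 0.
p(0) = 0,  q(0) = -12.
Indicial equation: r(r-1) + p(0) r + q(0) = 0, i.e. r^2 + (p(0) - 1) r + q(0) = 0, i.e. r^2 - 1 r - 12 = 0.
Discriminant: (-1)^2 - 4(-12) = 49, so r = (1 ± 7)/2.
Solving: r_1 = 4, r_2 = -3.

indicial: r^2 - 1 r - 12 = 0; roots r_1 = 4, r_2 = -3


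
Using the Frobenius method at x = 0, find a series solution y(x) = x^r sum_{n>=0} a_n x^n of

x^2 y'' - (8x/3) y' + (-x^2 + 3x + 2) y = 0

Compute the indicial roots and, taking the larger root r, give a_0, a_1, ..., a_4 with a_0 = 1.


Write in Frobenius form y'' + (p(x)/x) y' + (q(x)/x^2) y = 0:
  p(x) = -8/3,  q(x) = -x^2 + 3x + 2.
Indicial equation: r(r-1) + (-8/3) r + (2) = 0 -> roots r_1 = 3, r_2 = 2/3.
Take r = r_1 = 3. Let y(x) = x^r sum_{n>=0} a_n x^n with a_0 = 1.
Substitute y = x^r sum a_n x^n and match x^{r+n}. The recurrence is
  D(n) a_n + 3 a_{n-1} - 1 a_{n-2} = 0,  where D(n) = (r+n)(r+n-1) + (-8/3)(r+n) + (2).
  a_n = [-3 a_{n-1} + 1 a_{n-2}] / D(n).
Since the indicial polynomial factors as (r - r_1)(r - r_2), D(n) = (r_1 + n - r_1)(r_1 + n - r_2) = n(n + 7/3).
Evaluating step by step (a_0 = 1):
  n = 1: D(1) = 1(1 + 7/3) = 10/3; numerator = -3(1) = -3; a_1 = (-3)/(10/3) = -9/10
  n = 2: D(2) = 2(2 + 7/3) = 26/3; numerator = -3(-9/10) + 1(1) = 37/10; a_2 = (37/10)/(26/3) = 111/260
  n = 3: D(3) = 3(3 + 7/3) = 16; numerator = -3(111/260) + 1(-9/10) = -567/260; a_3 = (-567/260)/(16) = -567/4160
  n = 4: D(4) = 4(4 + 7/3) = 76/3; numerator = -3(-567/4160) + 1(111/260) = 3477/4160; a_4 = (3477/4160)/(76/3) = 549/16640

r = 3; a_0 = 1; a_1 = -9/10; a_2 = 111/260; a_3 = -567/4160; a_4 = 549/16640


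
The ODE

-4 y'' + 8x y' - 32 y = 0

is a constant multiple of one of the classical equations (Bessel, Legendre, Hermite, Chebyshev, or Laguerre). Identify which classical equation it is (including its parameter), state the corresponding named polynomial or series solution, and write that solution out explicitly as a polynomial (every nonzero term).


All three coefficients share the factor -4; dividing through by -4 gives  y'' - 2x y' + 8 y = 0.
This matches the Hermite equation y'' - 2x y' + 2n y = 0 with 2n = 8, so n = 4; the polynomial solution is H_4(x).
With y = sum_k a_k x^k, matching x^k gives (k+2)(k+1) a_{k+2} = 2(k - n) a_k = 2(k - 4) a_k. The right side vanishes at k = 4, so the series with the parity of 4 terminates at degree 4.
Standard normalization: leading coefficient of H_n is 2^n, so a_4 = 2^4 = 16. Work downward with a_k = (k+1)(k+2) a_{k+2} / (2(k - n)):
  a_2 = (3)(4)(16) / (2(2 - 4)) = 192/(-4) = -48
  a_0 = (1)(2)(-48) / (2(0 - 4)) = -96/(-8) = 12
Hence H_4(x) = 16 x^4 - 48 x^2 + 12.

H_4(x); series = 16 x^4 - 48 x^2 + 12


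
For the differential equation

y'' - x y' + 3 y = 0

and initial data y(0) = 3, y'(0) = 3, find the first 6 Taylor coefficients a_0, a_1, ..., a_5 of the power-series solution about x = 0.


Ansatz: y(x) = sum_{n>=0} a_n x^n, so y'(x) = sum_{n>=1} n a_n x^(n-1) and y''(x) = sum_{n>=2} n(n-1) a_n x^(n-2).
Substitute into P(x) y'' + Q(x) y' + R(x) y = 0 with P(x) = 1, Q(x) = -x, R(x) = 3, and match powers of x.
Initial conditions: a_0 = 3, a_1 = 3.
Setting the coefficient of each power of x to zero and solving order by order (substituting the coefficients already found):
  x^0: 2 a_2 + 3 a_0 = 0  ->  2 a_2 = -3 a_0 = -9  ->  a_2 = -9/2
  x^1: 6 a_3 + 2 a_1 = 0  ->  6 a_3 = -2 a_1 = -6  ->  a_3 = -1
  x^2: 12 a_4 + a_2 = 0  ->  12 a_4 = -a_2 = 9/2  ->  a_4 = 3/8
  x^3: 20 a_5 = 0  ->  a_5 = 0
Truncated series: y(x) = 3 + 3 x - (9/2) x^2 - x^3 + (3/8) x^4 + O(x^6).

a_0 = 3; a_1 = 3; a_2 = -9/2; a_3 = -1; a_4 = 3/8; a_5 = 0


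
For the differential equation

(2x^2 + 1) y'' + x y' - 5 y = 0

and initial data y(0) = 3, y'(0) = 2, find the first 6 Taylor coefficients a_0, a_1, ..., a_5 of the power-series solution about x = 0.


Ansatz: y(x) = sum_{n>=0} a_n x^n, so y'(x) = sum_{n>=1} n a_n x^(n-1) and y''(x) = sum_{n>=2} n(n-1) a_n x^(n-2).
Substitute into P(x) y'' + Q(x) y' + R(x) y = 0 with P(x) = 2x^2 + 1, Q(x) = x, R(x) = -5, and match powers of x.
Initial conditions: a_0 = 3, a_1 = 2.
Setting the coefficient of each power of x to zero and solving order by order (substituting the coefficients already found):
  x^0: 2 a_2 - 5 a_0 = 0  ->  2 a_2 = 5 a_0 = 15  ->  a_2 = 15/2
  x^1: 6 a_3 - 4 a_1 = 0  ->  6 a_3 = 4 a_1 = 8  ->  a_3 = 4/3
  x^2: 12 a_4 + a_2 = 0  ->  12 a_4 = -a_2 = -15/2  ->  a_4 = -5/8
  x^3: 20 a_5 + 10 a_3 = 0  ->  20 a_5 = -10 a_3 = -40/3  ->  a_5 = -2/3
Truncated series: y(x) = 3 + 2 x + (15/2) x^2 + (4/3) x^3 - (5/8) x^4 - (2/3) x^5 + O(x^6).

a_0 = 3; a_1 = 2; a_2 = 15/2; a_3 = 4/3; a_4 = -5/8; a_5 = -2/3


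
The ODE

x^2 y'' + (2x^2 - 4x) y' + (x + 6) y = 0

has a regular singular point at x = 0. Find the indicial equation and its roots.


Divide by x^2 to reach normal form y'' + P_1(x) y' + P_2(x) y = 0 with P_1(x) = 2 - 4/x and P_2(x) = 1/x + 6/x^2.
x = 0 is a singular point because the y'-coefficient 2 - 4/x has a pole at x = 0 and the y-coefficient 1/x + 6/x^2 has a pole at x = 0.
It is a regular singular point because x P_1(x) = p(x) = 2x - 4 and x^2 P_2(x) = q(x) = x + 6 are polynomials, hence analytic at x = 0.
p(0) = -4,  q(0) = 6.
Indicial equation: r(r-1) + p(0) r + q(0) = 0, i.e. r^2 + (p(0) - 1) r + q(0) = 0, i.e. r^2 - 5 r + 6 = 0.
Discriminant: (-5)^2 - 4(6) = 1, so r = (5 ± 1)/2.
Solving: r_1 = 3, r_2 = 2.

indicial: r^2 - 5 r + 6 = 0; roots r_1 = 3, r_2 = 2


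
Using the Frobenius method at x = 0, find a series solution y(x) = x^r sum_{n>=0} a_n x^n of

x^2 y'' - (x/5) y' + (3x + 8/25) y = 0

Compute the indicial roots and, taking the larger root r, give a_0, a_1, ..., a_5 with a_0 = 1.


Write in Frobenius form y'' + (p(x)/x) y' + (q(x)/x^2) y = 0:
  p(x) = -1/5,  q(x) = 3x + 8/25.
Indicial equation: r(r-1) + (-1/5) r + (8/25) = 0 -> roots r_1 = 4/5, r_2 = 2/5.
Take r = r_1 = 4/5. Let y(x) = x^r sum_{n>=0} a_n x^n with a_0 = 1.
Substitute y = x^r sum a_n x^n and match x^{r+n}. The recurrence is
  D(n) a_n + 3 a_{n-1} = 0,  where D(n) = (r+n)(r+n-1) + (-1/5)(r+n) + (8/25).
  a_n = -3 / D(n) * a_{n-1}.
Since the indicial polynomial factors as (r - r_1)(r - r_2), D(n) = (r_1 + n - r_1)(r_1 + n - r_2) = n(n + 2/5).
Evaluating step by step (a_0 = 1):
  n = 1: D(1) = 1(1 + 2/5) = 7/5; numerator = -3(1) = -3; a_1 = (-3)/(7/5) = -15/7
  n = 2: D(2) = 2(2 + 2/5) = 24/5; numerator = -3(-15/7) = 45/7; a_2 = (45/7)/(24/5) = 75/56
  n = 3: D(3) = 3(3 + 2/5) = 51/5; numerator = -3(75/56) = -225/56; a_3 = (-225/56)/(51/5) = -375/952
  n = 4: D(4) = 4(4 + 2/5) = 88/5; numerator = -3(-375/952) = 1125/952; a_4 = (1125/952)/(88/5) = 5625/83776
  n = 5: D(5) = 5(5 + 2/5) = 27; numerator = -3(5625/83776) = -16875/83776; a_5 = (-16875/83776)/(27) = -625/83776

r = 4/5; a_0 = 1; a_1 = -15/7; a_2 = 75/56; a_3 = -375/952; a_4 = 5625/83776; a_5 = -625/83776


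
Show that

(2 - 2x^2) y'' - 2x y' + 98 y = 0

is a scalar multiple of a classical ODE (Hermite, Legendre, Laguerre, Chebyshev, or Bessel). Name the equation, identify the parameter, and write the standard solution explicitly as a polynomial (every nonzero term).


All three coefficients share the factor 2; dividing through by 2 gives  (1 - x^2) y'' - x y' + 49 y = 0.
This matches the Chebyshev equation (1 - x^2) y'' - x y' + n^2 y = 0 (note the -x y' term, not -2x y') with n^2 = 49, so n = 7; the polynomial solution is T_7(x).
With y = sum_k a_k x^k, matching x^k gives (k+2)(k+1) a_{k+2} = (k^2 - n^2) a_k = (k - 7)(k + 7) a_k. The right side vanishes at k = 7, so the series with the parity of 7 terminates at degree 7.
Standard normalization: leading coefficient of T_n is 2^(n-1), so a_7 = 2^6 = 64. Work downward with a_k = (k+1)(k+2) a_{k+2} / ((k - 7)(k + 7)):
  a_5 = (6)(7)(64) / ((5 - 7)(5 + 7)) = 2688/(-24) = -112
  a_3 = (4)(5)(-112) / ((3 - 7)(3 + 7)) = -2240/(-40) = 56
  a_1 = (2)(3)(56) / ((1 - 7)(1 + 7)) = 336/(-48) = -7
Hence T_7(x) = 64 x^7 - 112 x^5 + 56 x^3 - 7 x.

T_7(x); series = 64 x^7 - 112 x^5 + 56 x^3 - 7 x


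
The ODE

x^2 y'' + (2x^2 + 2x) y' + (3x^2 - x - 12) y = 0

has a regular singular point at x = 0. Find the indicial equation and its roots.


Divide by x^2 to reach normal form y'' + P_1(x) y' + P_2(x) y = 0 with P_1(x) = 2 + 2/x and P_2(x) = 3 - 1/x - 12/x^2.
x = 0 is a singular point because the y'-coefficient 2 + 2/x has a pole at x = 0 and the y-coefficient 3 - 1/x - 12/x^2 has a pole at x = 0.
It is a regular singular point because x P_1(x) = p(x) = 2x + 2 and x^2 P_2(x) = q(x) = 3x^2 - x - 12 are polynomials, hence analytic at x = 0.
p(0) = 2,  q(0) = -12.
Indicial equation: r(r-1) + p(0) r + q(0) = 0, i.e. r^2 + (p(0) - 1) r + q(0) = 0, i.e. r^2 + 1 r - 12 = 0.
Discriminant: (1)^2 - 4(-12) = 49, so r = (-1 ± 7)/2.
Solving: r_1 = 3, r_2 = -4.

indicial: r^2 + 1 r - 12 = 0; roots r_1 = 3, r_2 = -4


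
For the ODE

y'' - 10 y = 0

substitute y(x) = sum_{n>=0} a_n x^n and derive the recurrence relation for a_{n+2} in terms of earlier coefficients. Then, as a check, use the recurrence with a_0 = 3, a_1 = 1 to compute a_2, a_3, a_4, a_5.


Substitute y = sum_n a_n x^n into y'' + (const) y = 0.
y''(x) = sum_{n>=0} (n+2)(n+1) a_{n+2} x^n.
The ODE becomes sum_n [(n+2)(n+1) a_{n+2} - 10 a_n] x^n = 0.
Setting each coefficient to zero gives the recurrence:
  (n+2)(n+1) a_{n+2} - 10 a_n = 0,
  a_{n+2} = 10 / ((n+1)(n+2)) a_n.

Check with a_0 = 3, a_1 = 1 (apply the recurrence for n = 0, 1, 2, 3): a_0 = 3, a_1 = 1, a_2 = 15, a_3 = 5/3, a_4 = 25/2, a_5 = 5/6.

a_{n+2} = 10/((n+1)(n+2)) * a_n; check: a_0 = 3, a_1 = 1, a_2 = 15, a_3 = 5/3, a_4 = 25/2, a_5 = 5/6


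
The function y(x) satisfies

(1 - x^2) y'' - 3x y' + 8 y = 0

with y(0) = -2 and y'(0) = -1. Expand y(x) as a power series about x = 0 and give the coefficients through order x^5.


Ansatz: y(x) = sum_{n>=0} a_n x^n, so y'(x) = sum_{n>=1} n a_n x^(n-1) and y''(x) = sum_{n>=2} n(n-1) a_n x^(n-2).
Substitute into P(x) y'' + Q(x) y' + R(x) y = 0 with P(x) = 1 - x^2, Q(x) = -3x, R(x) = 8, and match powers of x.
Initial conditions: a_0 = -2, a_1 = -1.
Setting the coefficient of each power of x to zero and solving order by order (substituting the coefficients already found):
  x^0: 2 a_2 + 8 a_0 = 0  ->  2 a_2 = -8 a_0 = 16  ->  a_2 = 8
  x^1: 6 a_3 + 5 a_1 = 0  ->  6 a_3 = -5 a_1 = 5  ->  a_3 = 5/6
  x^2: 12 a_4 = 0  ->  a_4 = 0
  x^3: 20 a_5 - 7 a_3 = 0  ->  20 a_5 = 7 a_3 = 35/6  ->  a_5 = 7/24
Truncated series: y(x) = -2 - x + 8 x^2 + (5/6) x^3 + (7/24) x^5 + O(x^6).

a_0 = -2; a_1 = -1; a_2 = 8; a_3 = 5/6; a_4 = 0; a_5 = 7/24


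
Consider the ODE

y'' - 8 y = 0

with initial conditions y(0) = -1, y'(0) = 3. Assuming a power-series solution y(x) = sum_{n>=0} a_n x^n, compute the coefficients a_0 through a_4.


Ansatz: y(x) = sum_{n>=0} a_n x^n, so y'(x) = sum_{n>=1} n a_n x^(n-1) and y''(x) = sum_{n>=2} n(n-1) a_n x^(n-2).
Substitute into P(x) y'' + Q(x) y' + R(x) y = 0 with P(x) = 1, Q(x) = 0, R(x) = -8, and match powers of x.
Initial conditions: a_0 = -1, a_1 = 3.
Setting the coefficient of each power of x to zero and solving order by order (substituting the coefficients already found):
  x^0: 2 a_2 - 8 a_0 = 0  ->  2 a_2 = 8 a_0 = -8  ->  a_2 = -4
  x^1: 6 a_3 - 8 a_1 = 0  ->  6 a_3 = 8 a_1 = 24  ->  a_3 = 4
  x^2: 12 a_4 - 8 a_2 = 0  ->  12 a_4 = 8 a_2 = -32  ->  a_4 = -8/3
Truncated series: y(x) = -1 + 3 x - 4 x^2 + 4 x^3 - (8/3) x^4 + O(x^5).

a_0 = -1; a_1 = 3; a_2 = -4; a_3 = 4; a_4 = -8/3


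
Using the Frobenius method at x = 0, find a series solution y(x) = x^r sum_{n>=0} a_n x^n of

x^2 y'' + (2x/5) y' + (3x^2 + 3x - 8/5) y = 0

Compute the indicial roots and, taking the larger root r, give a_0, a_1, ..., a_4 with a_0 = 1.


Write in Frobenius form y'' + (p(x)/x) y' + (q(x)/x^2) y = 0:
  p(x) = 2/5,  q(x) = 3x^2 + 3x - 8/5.
Indicial equation: r(r-1) + (2/5) r + (-8/5) = 0 -> roots r_1 = 8/5, r_2 = -1.
Take r = r_1 = 8/5. Let y(x) = x^r sum_{n>=0} a_n x^n with a_0 = 1.
Substitute y = x^r sum a_n x^n and match x^{r+n}. The recurrence is
  D(n) a_n + 3 a_{n-1} + 3 a_{n-2} = 0,  where D(n) = (r+n)(r+n-1) + (2/5)(r+n) + (-8/5).
  a_n = [-3 a_{n-1} - 3 a_{n-2}] / D(n).
Since the indicial polynomial factors as (r - r_1)(r - r_2), D(n) = (r_1 + n - r_1)(r_1 + n - r_2) = n(n + 13/5).
Evaluating step by step (a_0 = 1):
  n = 1: D(1) = 1(1 + 13/5) = 18/5; numerator = -3(1) = -3; a_1 = (-3)/(18/5) = -5/6
  n = 2: D(2) = 2(2 + 13/5) = 46/5; numerator = -3(-5/6) - 3(1) = -1/2; a_2 = (-1/2)/(46/5) = -5/92
  n = 3: D(3) = 3(3 + 13/5) = 84/5; numerator = -3(-5/92) - 3(-5/6) = 245/92; a_3 = (245/92)/(84/5) = 175/1104
  n = 4: D(4) = 4(4 + 13/5) = 132/5; numerator = -3(175/1104) - 3(-5/92) = -5/16; a_4 = (-5/16)/(132/5) = -25/2112

r = 8/5; a_0 = 1; a_1 = -5/6; a_2 = -5/92; a_3 = 175/1104; a_4 = -25/2112


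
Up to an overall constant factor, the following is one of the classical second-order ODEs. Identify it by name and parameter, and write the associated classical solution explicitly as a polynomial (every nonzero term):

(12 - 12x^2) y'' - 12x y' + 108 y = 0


All three coefficients share the factor 12; dividing through by 12 gives  (1 - x^2) y'' - x y' + 9 y = 0.
This matches the Chebyshev equation (1 - x^2) y'' - x y' + n^2 y = 0 (note the -x y' term, not -2x y') with n^2 = 9, so n = 3; the polynomial solution is T_3(x).
With y = sum_k a_k x^k, matching x^k gives (k+2)(k+1) a_{k+2} = (k^2 - n^2) a_k = (k - 3)(k + 3) a_k. The right side vanishes at k = 3, so the series with the parity of 3 terminates at degree 3.
Standard normalization: leading coefficient of T_n is 2^(n-1), so a_3 = 2^2 = 4. Work downward with a_k = (k+1)(k+2) a_{k+2} / ((k - 3)(k + 3)):
  a_1 = (2)(3)(4) / ((1 - 3)(1 + 3)) = 24/(-8) = -3
Hence T_3(x) = 4 x^3 - 3 x.

T_3(x); series = 4 x^3 - 3 x


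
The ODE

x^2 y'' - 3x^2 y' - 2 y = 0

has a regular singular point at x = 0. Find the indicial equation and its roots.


Divide by x^2 to reach normal form y'' + P_1(x) y' + P_2(x) y = 0 with P_1(x) = -3 and P_2(x) = -2/x^2.
x = 0 is a singular point because the y-coefficient -2/x^2 has a pole at x = 0.
It is a regular singular point because x P_1(x) = p(x) = -3x and x^2 P_2(x) = q(x) = -2 are polynomials, hence analytic at x = 0.
p(0) = 0,  q(0) = -2.
Indicial equation: r(r-1) + p(0) r + q(0) = 0, i.e. r^2 + (p(0) - 1) r + q(0) = 0, i.e. r^2 - 1 r - 2 = 0.
Discriminant: (-1)^2 - 4(-2) = 9, so r = (1 ± 3)/2.
Solving: r_1 = 2, r_2 = -1.

indicial: r^2 - 1 r - 2 = 0; roots r_1 = 2, r_2 = -1


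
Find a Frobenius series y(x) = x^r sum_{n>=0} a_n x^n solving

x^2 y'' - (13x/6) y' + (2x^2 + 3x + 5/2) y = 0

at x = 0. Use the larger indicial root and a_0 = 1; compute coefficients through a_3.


Write in Frobenius form y'' + (p(x)/x) y' + (q(x)/x^2) y = 0:
  p(x) = -13/6,  q(x) = 2x^2 + 3x + 5/2.
Indicial equation: r(r-1) + (-13/6) r + (5/2) = 0 -> roots r_1 = 5/3, r_2 = 3/2.
Take r = r_1 = 5/3. Let y(x) = x^r sum_{n>=0} a_n x^n with a_0 = 1.
Substitute y = x^r sum a_n x^n and match x^{r+n}. The recurrence is
  D(n) a_n + 3 a_{n-1} + 2 a_{n-2} = 0,  where D(n) = (r+n)(r+n-1) + (-13/6)(r+n) + (5/2).
  a_n = [-3 a_{n-1} - 2 a_{n-2}] / D(n).
Since the indicial polynomial factors as (r - r_1)(r - r_2), D(n) = (r_1 + n - r_1)(r_1 + n - r_2) = n(n + 1/6).
Evaluating step by step (a_0 = 1):
  n = 1: D(1) = 1(1 + 1/6) = 7/6; numerator = -3(1) = -3; a_1 = (-3)/(7/6) = -18/7
  n = 2: D(2) = 2(2 + 1/6) = 13/3; numerator = -3(-18/7) - 2(1) = 40/7; a_2 = (40/7)/(13/3) = 120/91
  n = 3: D(3) = 3(3 + 1/6) = 19/2; numerator = -3(120/91) - 2(-18/7) = 108/91; a_3 = (108/91)/(19/2) = 216/1729

r = 5/3; a_0 = 1; a_1 = -18/7; a_2 = 120/91; a_3 = 216/1729


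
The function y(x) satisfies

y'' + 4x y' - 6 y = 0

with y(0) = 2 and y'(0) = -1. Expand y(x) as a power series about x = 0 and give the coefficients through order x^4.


Ansatz: y(x) = sum_{n>=0} a_n x^n, so y'(x) = sum_{n>=1} n a_n x^(n-1) and y''(x) = sum_{n>=2} n(n-1) a_n x^(n-2).
Substitute into P(x) y'' + Q(x) y' + R(x) y = 0 with P(x) = 1, Q(x) = 4x, R(x) = -6, and match powers of x.
Initial conditions: a_0 = 2, a_1 = -1.
Setting the coefficient of each power of x to zero and solving order by order (substituting the coefficients already found):
  x^0: 2 a_2 - 6 a_0 = 0  ->  2 a_2 = 6 a_0 = 12  ->  a_2 = 6
  x^1: 6 a_3 - 2 a_1 = 0  ->  6 a_3 = 2 a_1 = -2  ->  a_3 = -1/3
  x^2: 12 a_4 + 2 a_2 = 0  ->  12 a_4 = -2 a_2 = -12  ->  a_4 = -1
Truncated series: y(x) = 2 - x + 6 x^2 - (1/3) x^3 - x^4 + O(x^5).

a_0 = 2; a_1 = -1; a_2 = 6; a_3 = -1/3; a_4 = -1


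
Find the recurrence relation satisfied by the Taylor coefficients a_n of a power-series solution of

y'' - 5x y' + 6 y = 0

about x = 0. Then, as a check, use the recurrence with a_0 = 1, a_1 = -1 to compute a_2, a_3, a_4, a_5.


Substitute y = sum_n a_n x^n.
y''(x) has coefficient (n+2)(n+1) a_{n+2} at x^n;
-5 x y'(x) has coefficient -5 n a_n at x^n (shift);
6 y(x) has coefficient 6 a_n at x^n.
Matching x^n: (n+2)(n+1) a_{n+2} + (-5n + 6) a_n = 0.
Thus a_{n+2} = (5n - 6) / ((n+1)(n+2)) * a_n.

Check with a_0 = 1, a_1 = -1 (apply the recurrence for n = 0, 1, 2, 3): a_0 = 1, a_1 = -1, a_2 = -3, a_3 = 1/6, a_4 = -1, a_5 = 3/40.

a_(n+2) = (5n - 6) / ((n+1)(n+2)) * a_n; check: a_0 = 1, a_1 = -1, a_2 = -3, a_3 = 1/6, a_4 = -1, a_5 = 3/40


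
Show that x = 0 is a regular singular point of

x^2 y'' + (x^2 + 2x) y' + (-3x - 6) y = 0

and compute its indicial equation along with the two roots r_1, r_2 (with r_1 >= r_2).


Divide by x^2 to reach normal form y'' + P_1(x) y' + P_2(x) y = 0 with P_1(x) = 1 + 2/x and P_2(x) = -3/x - 6/x^2.
x = 0 is a singular point because the y'-coefficient 1 + 2/x has a pole at x = 0 and the y-coefficient -3/x - 6/x^2 has a pole at x = 0.
It is a regular singular point because x P_1(x) = p(x) = x + 2 and x^2 P_2(x) = q(x) = -3x - 6 are polynomials, hence analytic at x = 0.
p(0) = 2,  q(0) = -6.
Indicial equation: r(r-1) + p(0) r + q(0) = 0, i.e. r^2 + (p(0) - 1) r + q(0) = 0, i.e. r^2 + 1 r - 6 = 0.
Discriminant: (1)^2 - 4(-6) = 25, so r = (-1 ± 5)/2.
Solving: r_1 = 2, r_2 = -3.

indicial: r^2 + 1 r - 6 = 0; roots r_1 = 2, r_2 = -3


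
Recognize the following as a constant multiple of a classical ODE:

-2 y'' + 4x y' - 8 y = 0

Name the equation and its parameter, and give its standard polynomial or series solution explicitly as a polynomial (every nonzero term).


All three coefficients share the factor -2; dividing through by -2 gives  y'' - 2x y' + 4 y = 0.
This matches the Hermite equation y'' - 2x y' + 2n y = 0 with 2n = 4, so n = 2; the polynomial solution is H_2(x).
With y = sum_k a_k x^k, matching x^k gives (k+2)(k+1) a_{k+2} = 2(k - n) a_k = 2(k - 2) a_k. The right side vanishes at k = 2, so the series with the parity of 2 terminates at degree 2.
Standard normalization: leading coefficient of H_n is 2^n, so a_2 = 2^2 = 4. Work downward with a_k = (k+1)(k+2) a_{k+2} / (2(k - n)):
  a_0 = (1)(2)(4) / (2(0 - 2)) = 8/(-4) = -2
Hence H_2(x) = 4 x^2 - 2.

H_2(x); series = 4 x^2 - 2


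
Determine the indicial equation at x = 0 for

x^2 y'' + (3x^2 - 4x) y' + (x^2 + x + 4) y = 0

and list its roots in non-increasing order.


Divide by x^2 to reach normal form y'' + P_1(x) y' + P_2(x) y = 0 with P_1(x) = 3 - 4/x and P_2(x) = 1 + 1/x + 4/x^2.
x = 0 is a singular point because the y'-coefficient 3 - 4/x has a pole at x = 0 and the y-coefficient 1 + 1/x + 4/x^2 has a pole at x = 0.
It is a regular singular point because x P_1(x) = p(x) = 3x - 4 and x^2 P_2(x) = q(x) = x^2 + x + 4 are polynomials, hence analytic at x = 0.
p(0) = -4,  q(0) = 4.
Indicial equation: r(r-1) + p(0) r + q(0) = 0, i.e. r^2 + (p(0) - 1) r + q(0) = 0, i.e. r^2 - 5 r + 4 = 0.
Discriminant: (-5)^2 - 4(4) = 9, so r = (5 ± 3)/2.
Solving: r_1 = 4, r_2 = 1.

indicial: r^2 - 5 r + 4 = 0; roots r_1 = 4, r_2 = 1


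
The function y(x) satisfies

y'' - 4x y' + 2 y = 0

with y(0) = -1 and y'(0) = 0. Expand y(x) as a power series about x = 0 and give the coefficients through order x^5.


Ansatz: y(x) = sum_{n>=0} a_n x^n, so y'(x) = sum_{n>=1} n a_n x^(n-1) and y''(x) = sum_{n>=2} n(n-1) a_n x^(n-2).
Substitute into P(x) y'' + Q(x) y' + R(x) y = 0 with P(x) = 1, Q(x) = -4x, R(x) = 2, and match powers of x.
Initial conditions: a_0 = -1, a_1 = 0.
Setting the coefficient of each power of x to zero and solving order by order (substituting the coefficients already found):
  x^0: 2 a_2 + 2 a_0 = 0  ->  2 a_2 = -2 a_0 = 2  ->  a_2 = 1
  x^1: 6 a_3 - 2 a_1 = 0  ->  6 a_3 = 2 a_1 = 0  ->  a_3 = 0
  x^2: 12 a_4 - 6 a_2 = 0  ->  12 a_4 = 6 a_2 = 6  ->  a_4 = 1/2
  x^3: 20 a_5 - 10 a_3 = 0  ->  20 a_5 = 10 a_3 = 0  ->  a_5 = 0
Truncated series: y(x) = -1 + x^2 + (1/2) x^4 + O(x^6).

a_0 = -1; a_1 = 0; a_2 = 1; a_3 = 0; a_4 = 1/2; a_5 = 0


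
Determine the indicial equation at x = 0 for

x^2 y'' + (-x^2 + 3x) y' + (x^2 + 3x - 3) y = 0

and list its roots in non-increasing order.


Divide by x^2 to reach normal form y'' + P_1(x) y' + P_2(x) y = 0 with P_1(x) = -1 + 3/x and P_2(x) = 1 + 3/x - 3/x^2.
x = 0 is a singular point because the y'-coefficient -1 + 3/x has a pole at x = 0 and the y-coefficient 1 + 3/x - 3/x^2 has a pole at x = 0.
It is a regular singular point because x P_1(x) = p(x) = 3 - x and x^2 P_2(x) = q(x) = x^2 + 3x - 3 are polynomials, hence analytic at x = 0.
p(0) = 3,  q(0) = -3.
Indicial equation: r(r-1) + p(0) r + q(0) = 0, i.e. r^2 + (p(0) - 1) r + q(0) = 0, i.e. r^2 + 2 r - 3 = 0.
Discriminant: (2)^2 - 4(-3) = 16, so r = (-2 ± 4)/2.
Solving: r_1 = 1, r_2 = -3.

indicial: r^2 + 2 r - 3 = 0; roots r_1 = 1, r_2 = -3


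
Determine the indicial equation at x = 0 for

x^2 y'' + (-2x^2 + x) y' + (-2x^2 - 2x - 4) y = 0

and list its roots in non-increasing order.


Divide by x^2 to reach normal form y'' + P_1(x) y' + P_2(x) y = 0 with P_1(x) = -2 + 1/x and P_2(x) = -2 - 2/x - 4/x^2.
x = 0 is a singular point because the y'-coefficient -2 + 1/x has a pole at x = 0 and the y-coefficient -2 - 2/x - 4/x^2 has a pole at x = 0.
It is a regular singular point because x P_1(x) = p(x) = 1 - 2x and x^2 P_2(x) = q(x) = -2x^2 - 2x - 4 are polynomials, hence analytic at x = 0.
p(0) = 1,  q(0) = -4.
Indicial equation: r(r-1) + p(0) r + q(0) = 0, i.e. r^2 + (p(0) - 1) r + q(0) = 0, i.e. r^2 - 4 = 0.
Discriminant: (0)^2 - 4(-4) = 16, so r = (0 ± 4)/2.
Solving: r_1 = 2, r_2 = -2.

indicial: r^2 - 4 = 0; roots r_1 = 2, r_2 = -2


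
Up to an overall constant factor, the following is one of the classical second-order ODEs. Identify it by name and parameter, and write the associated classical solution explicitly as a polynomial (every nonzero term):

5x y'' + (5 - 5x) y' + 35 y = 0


All three coefficients share the factor 5; dividing through by 5 gives  x y'' + (1 - x) y' + 7 y = 0.
This matches the Laguerre equation x y'' + (1 - x) y' + n y = 0 with n = 7; the polynomial solution is L_7(x).
With y = sum_k a_k x^k, matching x^k gives (k+1)k a_{k+1} + (k+1) a_{k+1} - k a_k + n a_k = 0, i.e. (k+1)^2 a_{k+1} = (k - n) a_k = (k - 7) a_k. The right side vanishes at k = 7, so the series terminates at degree 7.
Standard normalization L_n(0) = 1 gives a_0 = 1. Work upward with a_{k+1} = (k - 7) a_k / (k+1)^2:
  a_1 = (0 - 7)(1) / 1^2 = -7/1 = -7
  a_2 = (1 - 7)(-7) / 2^2 = 42/4 = 21/2
  a_3 = (2 - 7)(21/2) / 3^2 = (-105/2)/9 = -35/6
  a_4 = (3 - 7)(-35/6) / 4^2 = (70/3)/16 = 35/24
  a_5 = (4 - 7)(35/24) / 5^2 = (-35/8)/25 = -7/40
  a_6 = (5 - 7)(-7/40) / 6^2 = (7/20)/36 = 7/720
  a_7 = (6 - 7)(7/720) / 7^2 = (-7/720)/49 = -1/5040
Hence L_7(x) = -x^7/5040 + 7 x^6/720 - 7 x^5/40 + 35 x^4/24 - 35 x^3/6 + 21 x^2/2 - 7 x + 1.

L_7(x); series = -x^7/5040 + 7 x^6/720 - 7 x^5/40 + 35 x^4/24 - 35 x^3/6 + 21 x^2/2 - 7 x + 1


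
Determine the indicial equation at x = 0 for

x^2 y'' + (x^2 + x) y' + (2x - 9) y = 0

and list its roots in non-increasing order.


Divide by x^2 to reach normal form y'' + P_1(x) y' + P_2(x) y = 0 with P_1(x) = 1 + 1/x and P_2(x) = 2/x - 9/x^2.
x = 0 is a singular point because the y'-coefficient 1 + 1/x has a pole at x = 0 and the y-coefficient 2/x - 9/x^2 has a pole at x = 0.
It is a regular singular point because x P_1(x) = p(x) = x + 1 and x^2 P_2(x) = q(x) = 2x - 9 are polynomials, hence analytic at x = 0.
p(0) = 1,  q(0) = -9.
Indicial equation: r(r-1) + p(0) r + q(0) = 0, i.e. r^2 + (p(0) - 1) r + q(0) = 0, i.e. r^2 - 9 = 0.
Discriminant: (0)^2 - 4(-9) = 36, so r = (0 ± 6)/2.
Solving: r_1 = 3, r_2 = -3.

indicial: r^2 - 9 = 0; roots r_1 = 3, r_2 = -3


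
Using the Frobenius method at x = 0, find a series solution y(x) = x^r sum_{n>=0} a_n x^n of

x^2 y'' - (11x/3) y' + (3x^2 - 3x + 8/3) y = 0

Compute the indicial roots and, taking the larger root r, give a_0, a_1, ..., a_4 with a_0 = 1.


Write in Frobenius form y'' + (p(x)/x) y' + (q(x)/x^2) y = 0:
  p(x) = -11/3,  q(x) = 3x^2 - 3x + 8/3.
Indicial equation: r(r-1) + (-11/3) r + (8/3) = 0 -> roots r_1 = 4, r_2 = 2/3.
Take r = r_1 = 4. Let y(x) = x^r sum_{n>=0} a_n x^n with a_0 = 1.
Substitute y = x^r sum a_n x^n and match x^{r+n}. The recurrence is
  D(n) a_n - 3 a_{n-1} + 3 a_{n-2} = 0,  where D(n) = (r+n)(r+n-1) + (-11/3)(r+n) + (8/3).
  a_n = [3 a_{n-1} - 3 a_{n-2}] / D(n).
Since the indicial polynomial factors as (r - r_1)(r - r_2), D(n) = (r_1 + n - r_1)(r_1 + n - r_2) = n(n + 10/3).
Evaluating step by step (a_0 = 1):
  n = 1: D(1) = 1(1 + 10/3) = 13/3; numerator = 3(1) = 3; a_1 = (3)/(13/3) = 9/13
  n = 2: D(2) = 2(2 + 10/3) = 32/3; numerator = 3(9/13) - 3(1) = -12/13; a_2 = (-12/13)/(32/3) = -9/104
  n = 3: D(3) = 3(3 + 10/3) = 19; numerator = 3(-9/104) - 3(9/13) = -243/104; a_3 = (-243/104)/(19) = -243/1976
  n = 4: D(4) = 4(4 + 10/3) = 88/3; numerator = 3(-243/1976) - 3(-9/104) = -27/247; a_4 = (-27/247)/(88/3) = -81/21736

r = 4; a_0 = 1; a_1 = 9/13; a_2 = -9/104; a_3 = -243/1976; a_4 = -81/21736


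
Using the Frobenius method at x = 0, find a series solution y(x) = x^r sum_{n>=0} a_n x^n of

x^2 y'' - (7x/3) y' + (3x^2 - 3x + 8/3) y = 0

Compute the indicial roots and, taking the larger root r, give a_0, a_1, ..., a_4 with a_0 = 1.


Write in Frobenius form y'' + (p(x)/x) y' + (q(x)/x^2) y = 0:
  p(x) = -7/3,  q(x) = 3x^2 - 3x + 8/3.
Indicial equation: r(r-1) + (-7/3) r + (8/3) = 0 -> roots r_1 = 2, r_2 = 4/3.
Take r = r_1 = 2. Let y(x) = x^r sum_{n>=0} a_n x^n with a_0 = 1.
Substitute y = x^r sum a_n x^n and match x^{r+n}. The recurrence is
  D(n) a_n - 3 a_{n-1} + 3 a_{n-2} = 0,  where D(n) = (r+n)(r+n-1) + (-7/3)(r+n) + (8/3).
  a_n = [3 a_{n-1} - 3 a_{n-2}] / D(n).
Since the indicial polynomial factors as (r - r_1)(r - r_2), D(n) = (r_1 + n - r_1)(r_1 + n - r_2) = n(n + 2/3).
Evaluating step by step (a_0 = 1):
  n = 1: D(1) = 1(1 + 2/3) = 5/3; numerator = 3(1) = 3; a_1 = (3)/(5/3) = 9/5
  n = 2: D(2) = 2(2 + 2/3) = 16/3; numerator = 3(9/5) - 3(1) = 12/5; a_2 = (12/5)/(16/3) = 9/20
  n = 3: D(3) = 3(3 + 2/3) = 11; numerator = 3(9/20) - 3(9/5) = -81/20; a_3 = (-81/20)/(11) = -81/220
  n = 4: D(4) = 4(4 + 2/3) = 56/3; numerator = 3(-81/220) - 3(9/20) = -27/11; a_4 = (-27/11)/(56/3) = -81/616

r = 2; a_0 = 1; a_1 = 9/5; a_2 = 9/20; a_3 = -81/220; a_4 = -81/616


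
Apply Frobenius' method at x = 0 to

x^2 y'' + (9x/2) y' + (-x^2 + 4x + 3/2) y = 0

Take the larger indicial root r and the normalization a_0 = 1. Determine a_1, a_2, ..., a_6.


Write in Frobenius form y'' + (p(x)/x) y' + (q(x)/x^2) y = 0:
  p(x) = 9/2,  q(x) = -x^2 + 4x + 3/2.
Indicial equation: r(r-1) + (9/2) r + (3/2) = 0 -> roots r_1 = -1/2, r_2 = -3.
Take r = r_1 = -1/2. Let y(x) = x^r sum_{n>=0} a_n x^n with a_0 = 1.
Substitute y = x^r sum a_n x^n and match x^{r+n}. The recurrence is
  D(n) a_n + 4 a_{n-1} - 1 a_{n-2} = 0,  where D(n) = (r+n)(r+n-1) + (9/2)(r+n) + (3/2).
  a_n = [-4 a_{n-1} + 1 a_{n-2}] / D(n).
Since the indicial polynomial factors as (r - r_1)(r - r_2), D(n) = (r_1 + n - r_1)(r_1 + n - r_2) = n(n + 5/2).
Evaluating step by step (a_0 = 1):
  n = 1: D(1) = 1(1 + 5/2) = 7/2; numerator = -4(1) = -4; a_1 = (-4)/(7/2) = -8/7
  n = 2: D(2) = 2(2 + 5/2) = 9; numerator = -4(-8/7) + 1(1) = 39/7; a_2 = (39/7)/(9) = 13/21
  n = 3: D(3) = 3(3 + 5/2) = 33/2; numerator = -4(13/21) + 1(-8/7) = -76/21; a_3 = (-76/21)/(33/2) = -152/693
  n = 4: D(4) = 4(4 + 5/2) = 26; numerator = -4(-152/693) + 1(13/21) = 1037/693; a_4 = (1037/693)/(26) = 1037/18018
  n = 5: D(5) = 5(5 + 5/2) = 75/2; numerator = -4(1037/18018) + 1(-152/693) = -450/1001; a_5 = (-450/1001)/(75/2) = -12/1001
  n = 6: D(6) = 6(6 + 5/2) = 51; numerator = -4(-12/1001) + 1(1037/18018) = 1901/18018; a_6 = (1901/18018)/(51) = 1901/918918

r = -1/2; a_0 = 1; a_1 = -8/7; a_2 = 13/21; a_3 = -152/693; a_4 = 1037/18018; a_5 = -12/1001; a_6 = 1901/918918


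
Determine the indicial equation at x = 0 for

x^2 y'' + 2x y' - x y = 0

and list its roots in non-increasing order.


Divide by x^2 to reach normal form y'' + P_1(x) y' + P_2(x) y = 0 with P_1(x) = 2/x and P_2(x) = -1/x.
x = 0 is a singular point because the y'-coefficient 2/x has a pole at x = 0 and the y-coefficient -1/x has a pole at x = 0.
It is a regular singular point because x P_1(x) = p(x) = 2 and x^2 P_2(x) = q(x) = -x are polynomials, hence analytic at x = 0.
p(0) = 2,  q(0) = 0.
Indicial equation: r(r-1) + p(0) r + q(0) = 0, i.e. r^2 + (p(0) - 1) r + q(0) = 0, i.e. r^2 + 1 r = 0.
Discriminant: (1)^2 - 4(0) = 1, so r = (-1 ± 1)/2.
Solving: r_1 = 0, r_2 = -1.

indicial: r^2 + 1 r = 0; roots r_1 = 0, r_2 = -1


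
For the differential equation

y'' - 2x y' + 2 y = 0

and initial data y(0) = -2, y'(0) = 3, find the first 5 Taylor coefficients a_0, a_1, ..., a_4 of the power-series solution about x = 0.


Ansatz: y(x) = sum_{n>=0} a_n x^n, so y'(x) = sum_{n>=1} n a_n x^(n-1) and y''(x) = sum_{n>=2} n(n-1) a_n x^(n-2).
Substitute into P(x) y'' + Q(x) y' + R(x) y = 0 with P(x) = 1, Q(x) = -2x, R(x) = 2, and match powers of x.
Initial conditions: a_0 = -2, a_1 = 3.
Setting the coefficient of each power of x to zero and solving order by order (substituting the coefficients already found):
  x^0: 2 a_2 + 2 a_0 = 0  ->  2 a_2 = -2 a_0 = 4  ->  a_2 = 2
  x^1: 6 a_3 = 0  ->  a_3 = 0
  x^2: 12 a_4 - 2 a_2 = 0  ->  12 a_4 = 2 a_2 = 4  ->  a_4 = 1/3
Truncated series: y(x) = -2 + 3 x + 2 x^2 + (1/3) x^4 + O(x^5).

a_0 = -2; a_1 = 3; a_2 = 2; a_3 = 0; a_4 = 1/3


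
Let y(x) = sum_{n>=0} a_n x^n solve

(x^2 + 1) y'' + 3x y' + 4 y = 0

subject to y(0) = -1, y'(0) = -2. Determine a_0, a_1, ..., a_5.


Ansatz: y(x) = sum_{n>=0} a_n x^n, so y'(x) = sum_{n>=1} n a_n x^(n-1) and y''(x) = sum_{n>=2} n(n-1) a_n x^(n-2).
Substitute into P(x) y'' + Q(x) y' + R(x) y = 0 with P(x) = x^2 + 1, Q(x) = 3x, R(x) = 4, and match powers of x.
Initial conditions: a_0 = -1, a_1 = -2.
Setting the coefficient of each power of x to zero and solving order by order (substituting the coefficients already found):
  x^0: 2 a_2 + 4 a_0 = 0  ->  2 a_2 = -4 a_0 = 4  ->  a_2 = 2
  x^1: 6 a_3 + 7 a_1 = 0  ->  6 a_3 = -7 a_1 = 14  ->  a_3 = 7/3
  x^2: 12 a_4 + 12 a_2 = 0  ->  12 a_4 = -12 a_2 = -24  ->  a_4 = -2
  x^3: 20 a_5 + 19 a_3 = 0  ->  20 a_5 = -19 a_3 = -133/3  ->  a_5 = -133/60
Truncated series: y(x) = -1 - 2 x + 2 x^2 + (7/3) x^3 - 2 x^4 - (133/60) x^5 + O(x^6).

a_0 = -1; a_1 = -2; a_2 = 2; a_3 = 7/3; a_4 = -2; a_5 = -133/60
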